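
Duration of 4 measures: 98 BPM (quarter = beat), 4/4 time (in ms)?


Reasoning:
Quarter-note beat duration = 60000 / 98 ms
Beats per measure (4/4) = 4
One measure = 4 × 60000 / 98 = 240000 / 98 ms
4 measures = 4 × 240000 / 98 = 960000 / 98
= 9795.9 ms


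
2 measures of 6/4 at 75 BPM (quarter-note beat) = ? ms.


Quarter-note beat duration = 60000 / 75 ms
Beats per measure (6/4) = 6
One measure = 6 × 60000 / 75 = 360000 / 75 ms
2 measures = 2 × 360000 / 75 = 720000 / 75
= 9600.0 ms


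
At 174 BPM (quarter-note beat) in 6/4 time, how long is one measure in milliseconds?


Solution.
Quarter-note beat duration = 60000 / 174 ms
Beats per measure (6/4) = 6
One measure = 6 × 60000 / 174 = 360000 / 174 ms
= 2069.0 ms


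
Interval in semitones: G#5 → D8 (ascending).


Working:
Absolute semitone position = octave×12 + chromatic position
G#5: 5×12 + 8 = 68
D8: 8×12 + 2 = 98
Difference = 98 - 68 = 30
= 30 semitones


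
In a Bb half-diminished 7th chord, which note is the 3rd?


Let's work it out.
Half-diminished 7th chord = root + minor 3rd + diminished 5th + minor 7th
Seventh chords stack in thirds, so the letter names are B-D-F-A
Root: Bb
Minor 3rd above Bb: Db
Diminished 5th above Bb: Fb
Minor 7th above Bb: Ab
The 3rd = Db


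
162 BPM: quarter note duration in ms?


Working:
One quarter-note beat = 60000 / BPM = 60000 / 162 ms
Duration = 60000 / 162
= 370.4 ms


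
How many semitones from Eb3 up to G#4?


Solution.
Absolute semitone position = octave×12 + chromatic position
Eb3: 3×12 + 3 = 39
G#4: 4×12 + 8 = 56
Difference = 56 - 39 = 17
= 17 semitones


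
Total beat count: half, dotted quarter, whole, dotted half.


Beat values:
  half = 2 beats
  dotted quarter = 1.5 beats
  whole = 4 beats
  dotted half = 3 beats
Sum = 2 + 1.5 + 4 + 3
= 10.5 beats


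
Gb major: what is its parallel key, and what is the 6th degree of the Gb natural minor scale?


Reasoning:
Parallel keys share the same tonic but differ in mode
Gb major → parallel is Gb minor
Gb natural minor scale: Gb Ab Bbb Cb Db Ebb Fb
= Gb minor; 6th degree = Ebb


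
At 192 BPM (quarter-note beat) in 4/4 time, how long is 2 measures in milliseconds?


Working:
Quarter-note beat duration = 60000 / 192 ms
Beats per measure (4/4) = 4
One measure = 4 × 60000 / 192 = 240000 / 192 ms
2 measures = 2 × 240000 / 192 = 480000 / 192
= 2500.0 ms


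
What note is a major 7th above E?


A 7th spans 7 letter names, so from E we land on D
A major 7th = 11 semitones above E
Spell D at that pitch: D#
= D#


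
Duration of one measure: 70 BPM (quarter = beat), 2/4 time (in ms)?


Let's work it out.
Quarter-note beat duration = 60000 / 70 ms
Beats per measure (2/4) = 2
One measure = 2 × 60000 / 70 = 120000 / 70 ms
= 1714.3 ms


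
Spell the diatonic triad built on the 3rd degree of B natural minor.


Reasoning:
B natural minor scale: B C# D E F# G A
Diatonic triad on degree 3 stacks scale notes 3, 5, 7: D F# A
D→F# = 4 semitones; D→A = 7 semitones → major triad
= D F# A (major)


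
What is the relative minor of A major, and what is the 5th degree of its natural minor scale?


Solution.
The relative minor shares the major's key signature and starts on its 6th degree
6th degree = a major 6th above the tonic; a major 6th above A is F#
→ relative minor of A major is F# minor
F# natural minor scale: F# G# A B C# D E
= F# minor; 5th degree = C#


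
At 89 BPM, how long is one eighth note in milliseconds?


Reasoning:
One quarter-note beat = 60000 / BPM = 60000 / 89 ms
Eighth note = 1/2 × quarter note
Duration = 1/2 × 60000 / 89 = 30000 / 89
= 337.1 ms


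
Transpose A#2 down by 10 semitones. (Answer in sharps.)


Solution.
A#2: chromatic position 10 in octave 2 → absolute = 2×12 + 10 = 34
Transpose down 10: 34 - 10 = 24
24 = 2×12 + 0 → C in octave 2
Result = C2


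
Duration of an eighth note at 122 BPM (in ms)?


Let's work it out.
One quarter-note beat = 60000 / BPM = 60000 / 122 ms
Eighth note = 1/2 × quarter note
Duration = 1/2 × 60000 / 122 = 30000 / 122
= 245.9 ms


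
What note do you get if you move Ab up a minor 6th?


Reasoning:
minor 6th: 6 letter names, 8 semitones
Letter: A + 5 → F
Pitch: Ab + 8 semitones, spelled as an F → Fb
= Fb


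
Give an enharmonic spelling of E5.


Reasoning:
Enharmonic notes sound the same pitch but are spelled with different letter names
E and D## name the same pitch class
= D##5


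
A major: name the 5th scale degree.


Solution.
Major scale pattern: W-W-H-W-W-W-H (2-2-1-2-2-2-1 semitones)
Starting from A:
  A + 2 semitones → B
  B + 2 semitones → C#
  C# + 1 semitone → D
  D + 2 semitones → E
  E + 2 semitones → F#
  F# + 2 semitones → G#
  G# + 1 semitone → A
Scale: A B C# D E F# G#
Degree 5 = E


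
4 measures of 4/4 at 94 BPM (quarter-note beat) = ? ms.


Quarter-note beat duration = 60000 / 94 ms
Beats per measure (4/4) = 4
One measure = 4 × 60000 / 94 = 240000 / 94 ms
4 measures = 4 × 240000 / 94 = 960000 / 94
= 10212.8 ms


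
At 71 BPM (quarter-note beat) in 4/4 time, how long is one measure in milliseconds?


Reasoning:
Quarter-note beat duration = 60000 / 71 ms
Beats per measure (4/4) = 4
One measure = 4 × 60000 / 71 = 240000 / 71 ms
= 3380.3 ms


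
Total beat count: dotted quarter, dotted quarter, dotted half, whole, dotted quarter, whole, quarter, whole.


Reasoning:
Beat values:
  dotted quarter = 1.5 beats
  dotted quarter = 1.5 beats
  dotted half = 3 beats
  whole = 4 beats
  dotted quarter = 1.5 beats
  whole = 4 beats
  quarter = 1 beat
  whole = 4 beats
Sum = 1.5 + 1.5 + 3 + 4 + 1.5 + 4 + 1 + 4
= 20.5 beats


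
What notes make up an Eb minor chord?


Let's work it out.
Minor triad = root + minor 3rd (3 semitones) + perfect 5th (7 semitones)
A triad on Eb stacks thirds, so the chord tones use letter names E-G-B
Root: Eb
Minor 3rd above Eb: Gb
Perfect 5th above Eb: Bb
Chord = Eb Gb Bb


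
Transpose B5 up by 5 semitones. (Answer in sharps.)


Let's work it out.
B5: chromatic position 11 in octave 5 → absolute = 5×12 + 11 = 71
Transpose up 5: 71 + 5 = 76
76 = 6×12 + 4 → E in octave 6
Result = E6


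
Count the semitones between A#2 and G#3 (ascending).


Reasoning:
Absolute semitone position = octave×12 + chromatic position
A#2: 2×12 + 10 = 34
G#3: 3×12 + 8 = 44
Difference = 44 - 34 = 10
= 10 semitones


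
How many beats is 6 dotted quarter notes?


Step by step:
Base quarter note = 1 beat
Dot 1 adds half the previous value: +1/2
One dotted quarter = 1 + 1/2 = 3/2
6 of them = 6 × 3/2 = 9
= 9 beats


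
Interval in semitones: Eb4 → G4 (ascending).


Step by step:
Absolute semitone position = octave×12 + chromatic position
Eb4: 4×12 + 3 = 51
G4: 4×12 + 7 = 55
Difference = 55 - 51 = 4
= 4 semitones


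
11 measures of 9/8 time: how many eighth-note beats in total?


Solution.
Time signature 9/8: the bottom number 8 means the eighth note gets one count
The top number 9 means 9 eighth-note beats per measure
Total = 9 × 11 measures
= 99 eighth-note beats


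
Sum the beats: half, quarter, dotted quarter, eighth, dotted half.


Beat values:
  half = 2 beats
  quarter = 1 beat
  dotted quarter = 1.5 beats
  eighth = 0.5 beats
  dotted half = 3 beats
Sum = 2 + 1 + 1.5 + 0.5 + 3
= 8 beats


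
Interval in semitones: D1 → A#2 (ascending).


Absolute semitone position = octave×12 + chromatic position
D1: 1×12 + 2 = 14
A#2: 2×12 + 10 = 34
Difference = 34 - 14 = 20
= 20 semitones


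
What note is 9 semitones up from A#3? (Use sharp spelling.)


Let's work it out.
A#3: chromatic position 10 in octave 3 → absolute = 3×12 + 10 = 46
Transpose up 9: 46 + 9 = 55
55 = 4×12 + 7 → G in octave 4
Result = G4


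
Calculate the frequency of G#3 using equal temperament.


Solution.
f = 440 × 2^(n/12) where n = semitones from A4
G#3: -13 semitones from A4
f = 440 × 2^(-13/12)
f = 207.65 Hz


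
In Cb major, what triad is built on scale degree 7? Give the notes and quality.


Cb major scale: Cb Db Eb Fb Gb Ab Bb
Diatonic triad on degree 7 stacks scale notes 7, 2, 4: Bb Db Fb
Bb→Db = 3 semitones; Bb→Fb = 6 semitones → diminished triad
= Bb Db Fb (diminished)


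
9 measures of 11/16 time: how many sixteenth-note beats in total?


Working:
Time signature 11/16: the bottom number 16 means the sixteenth note gets one count
The top number 11 means 11 sixteenth-note beats per measure
Total = 11 × 9 measures
= 99 sixteenth-note beats


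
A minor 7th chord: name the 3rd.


Working:
Minor 7th chord = root + minor 3rd + perfect 5th + minor 7th
Seventh chords stack in thirds, so the letter names are A-C-E-G
Root: A
Minor 3rd above A: C
Perfect 5th above A: E
Minor 7th above A: G
The 3rd = C


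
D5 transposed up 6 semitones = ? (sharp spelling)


Step by step:
D5: chromatic position 2 in octave 5 → absolute = 5×12 + 2 = 62
Transpose up 6: 62 + 6 = 68
68 = 5×12 + 8 → G# in octave 5
Result = G#5


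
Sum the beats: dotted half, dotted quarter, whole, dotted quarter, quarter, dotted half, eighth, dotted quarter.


Solution.
Beat values:
  dotted half = 3 beats
  dotted quarter = 1.5 beats
  whole = 4 beats
  dotted quarter = 1.5 beats
  quarter = 1 beat
  dotted half = 3 beats
  eighth = 0.5 beats
  dotted quarter = 1.5 beats
Sum = 3 + 1.5 + 4 + 1.5 + 1 + 3 + 0.5 + 1.5
= 16 beats


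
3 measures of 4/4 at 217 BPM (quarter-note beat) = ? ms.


Working:
Quarter-note beat duration = 60000 / 217 ms
Beats per measure (4/4) = 4
One measure = 4 × 60000 / 217 = 240000 / 217 ms
3 measures = 3 × 240000 / 217 = 720000 / 217
= 3318.0 ms


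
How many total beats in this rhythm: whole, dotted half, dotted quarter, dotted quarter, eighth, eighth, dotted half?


Working:
Beat values:
  whole = 4 beats
  dotted half = 3 beats
  dotted quarter = 1.5 beats
  dotted quarter = 1.5 beats
  eighth = 0.5 beats
  eighth = 0.5 beats
  dotted half = 3 beats
Sum = 4 + 3 + 1.5 + 1.5 + 0.5 + 0.5 + 3
= 14 beats


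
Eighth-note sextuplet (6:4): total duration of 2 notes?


Working:
Sextuplet: 6 notes occupy the space of 4 eighth notes
Space = 4 × 1/2 = 2 beats
Each sextuplet note = 2 / 6 = 1/3 beats
2 notes = 2 × 1/3 = 2/3
= 2/3 beats


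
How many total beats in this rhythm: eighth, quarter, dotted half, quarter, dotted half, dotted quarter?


Beat values:
  eighth = 0.5 beats
  quarter = 1 beat
  dotted half = 3 beats
  quarter = 1 beat
  dotted half = 3 beats
  dotted quarter = 1.5 beats
Sum = 0.5 + 1 + 3 + 1 + 3 + 1.5
= 10 beats


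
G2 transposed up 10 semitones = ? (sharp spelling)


Step by step:
G2: chromatic position 7 in octave 2 → absolute = 2×12 + 7 = 31
Transpose up 10: 31 + 10 = 41
41 = 3×12 + 5 → F in octave 3
Result = F3


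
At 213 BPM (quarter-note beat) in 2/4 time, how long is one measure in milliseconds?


Solution.
Quarter-note beat duration = 60000 / 213 ms
Beats per measure (2/4) = 2
One measure = 2 × 60000 / 213 = 120000 / 213 ms
= 563.4 ms


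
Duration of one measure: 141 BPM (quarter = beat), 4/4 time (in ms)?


Reasoning:
Quarter-note beat duration = 60000 / 141 ms
Beats per measure (4/4) = 4
One measure = 4 × 60000 / 141 = 240000 / 141 ms
= 1702.1 ms


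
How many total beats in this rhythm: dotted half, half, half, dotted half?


Working:
Beat values:
  dotted half = 3 beats
  half = 2 beats
  half = 2 beats
  dotted half = 3 beats
Sum = 3 + 2 + 2 + 3
= 10 beats


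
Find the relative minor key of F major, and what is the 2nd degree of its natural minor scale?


Let's work it out.
The relative minor shares the major's key signature and starts on its 6th degree
6th degree = a major 6th above the tonic; a major 6th above F is D
→ relative minor of F major is D minor
D natural minor scale: D E F G A Bb C
= D minor; 2nd degree = E


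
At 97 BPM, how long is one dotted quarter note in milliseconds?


One quarter-note beat = 60000 / BPM = 60000 / 97 ms
Dotted quarter note = 3/2 × quarter note
Duration = 3/2 × 60000 / 97 = 90000 / 97
= 927.8 ms


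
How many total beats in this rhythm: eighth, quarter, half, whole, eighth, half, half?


Beat values:
  eighth = 0.5 beats
  quarter = 1 beat
  half = 2 beats
  whole = 4 beats
  eighth = 0.5 beats
  half = 2 beats
  half = 2 beats
Sum = 0.5 + 1 + 2 + 4 + 0.5 + 2 + 2
= 12 beats


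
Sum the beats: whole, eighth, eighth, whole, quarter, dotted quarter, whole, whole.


Beat values:
  whole = 4 beats
  eighth = 0.5 beats
  eighth = 0.5 beats
  whole = 4 beats
  quarter = 1 beat
  dotted quarter = 1.5 beats
  whole = 4 beats
  whole = 4 beats
Sum = 4 + 0.5 + 0.5 + 4 + 1 + 1.5 + 4 + 4
= 19.5 beats


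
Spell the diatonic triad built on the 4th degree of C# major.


Let's work it out.
C# major scale: C# D# E# F# G# A# B#
Diatonic triad on degree 4 stacks scale notes 4, 6, 1: F# A# C#
F#→A# = 4 semitones; F#→C# = 7 semitones → major triad
= F# A# C# (major)


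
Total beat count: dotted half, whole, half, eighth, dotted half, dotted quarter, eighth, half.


Beat values:
  dotted half = 3 beats
  whole = 4 beats
  half = 2 beats
  eighth = 0.5 beats
  dotted half = 3 beats
  dotted quarter = 1.5 beats
  eighth = 0.5 beats
  half = 2 beats
Sum = 3 + 4 + 2 + 0.5 + 3 + 1.5 + 0.5 + 2
= 16.5 beats


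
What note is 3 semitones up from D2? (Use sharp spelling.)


D2: chromatic position 2 in octave 2 → absolute = 2×12 + 2 = 26
Transpose up 3: 26 + 3 = 29
29 = 2×12 + 5 → F in octave 2
Result = F2


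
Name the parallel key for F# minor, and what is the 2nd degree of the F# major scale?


Parallel keys share the same tonic but differ in mode
F# minor → parallel is F# major
F# major scale: F# G# A# B C# D# E#
= F# major; 2nd degree = G#


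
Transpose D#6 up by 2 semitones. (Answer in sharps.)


Step by step:
D#6: chromatic position 3 in octave 6 → absolute = 6×12 + 3 = 75
Transpose up 2: 75 + 2 = 77
77 = 6×12 + 5 → F in octave 6
Result = F6


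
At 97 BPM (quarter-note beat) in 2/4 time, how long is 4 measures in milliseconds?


Quarter-note beat duration = 60000 / 97 ms
Beats per measure (2/4) = 2
One measure = 2 × 60000 / 97 = 120000 / 97 ms
4 measures = 4 × 120000 / 97 = 480000 / 97
= 4948.5 ms


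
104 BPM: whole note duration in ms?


Solution.
One quarter-note beat = 60000 / BPM = 60000 / 104 ms
Whole note = 4 × quarter note
Duration = 4 × 60000 / 104 = 240000 / 104
= 2307.7 ms


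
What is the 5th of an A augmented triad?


Let's work it out.
Augmented triad = root + major 3rd (4 semitones) + augmented 5th (8 semitones)
A triad on A stacks thirds, so the chord tones use letter names A-C-E
Root: A
Major 3rd above A: C#
Augmented 5th above A: E#
The 5th = E#


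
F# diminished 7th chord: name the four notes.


Diminished 7th chord = root + minor 3rd + diminished 5th + diminished 7th
Seventh chords stack in thirds, so the letter names are F-A-C-E
Root: F#
Minor 3rd above F#: A
Diminished 5th above F#: C
Diminished 7th above F#: Eb
Chord = F# A C Eb


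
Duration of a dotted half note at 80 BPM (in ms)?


Step by step:
One quarter-note beat = 60000 / BPM = 60000 / 80 ms
Dotted half note = 3 × quarter note
Duration = 3 × 60000 / 80 = 180000 / 80
= 2250.0 ms


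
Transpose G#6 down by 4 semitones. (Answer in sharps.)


Step by step:
G#6: chromatic position 8 in octave 6 → absolute = 6×12 + 8 = 80
Transpose down 4: 80 - 4 = 76
76 = 6×12 + 4 → E in octave 6
Result = E6


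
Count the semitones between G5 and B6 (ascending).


Reasoning:
Absolute semitone position = octave×12 + chromatic position
G5: 5×12 + 7 = 67
B6: 6×12 + 11 = 83
Difference = 83 - 67 = 16
= 16 semitones


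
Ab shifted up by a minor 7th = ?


Solution.
minor 7th: 7 letter names, 10 semitones
Letter: A + 6 → G
Pitch: Ab + 10 semitones, spelled as a G → Gb
= Gb


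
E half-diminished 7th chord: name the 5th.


Half-diminished 7th chord = root + minor 3rd + diminished 5th + minor 7th
Seventh chords stack in thirds, so the letter names are E-G-B-D
Root: E
Minor 3rd above E: G
Diminished 5th above E: Bb
Minor 7th above E: D
The 5th = Bb


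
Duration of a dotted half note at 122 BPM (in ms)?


Solution.
One quarter-note beat = 60000 / BPM = 60000 / 122 ms
Dotted half note = 3 × quarter note
Duration = 3 × 60000 / 122 = 180000 / 122
= 1475.4 ms


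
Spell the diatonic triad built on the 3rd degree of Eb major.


Solution.
Eb major scale: Eb F G Ab Bb C D
Diatonic triad on degree 3 stacks scale notes 3, 5, 7: G Bb D
G→Bb = 3 semitones; G→D = 7 semitones → minor triad
= G Bb D (minor)


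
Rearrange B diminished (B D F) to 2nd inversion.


Root position: B D F
2nd inversion: move root and 3rd up an octave
Bass note: F
Notes (bottom to top) = F B D


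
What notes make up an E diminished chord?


Let's work it out.
Diminished triad = root + minor 3rd (3 semitones) + diminished 5th (6 semitones)
A triad on E stacks thirds, so the chord tones use letter names E-G-B
Root: E
Minor 3rd above E: G
Diminished 5th above E: Bb
Chord = E G Bb


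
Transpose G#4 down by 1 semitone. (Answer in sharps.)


G#4: chromatic position 8 in octave 4 → absolute = 4×12 + 8 = 56
Transpose down 1: 56 - 1 = 55
55 = 4×12 + 7 → G in octave 4
Result = G4


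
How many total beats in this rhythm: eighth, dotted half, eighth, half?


Beat values:
  eighth = 0.5 beats
  dotted half = 3 beats
  eighth = 0.5 beats
  half = 2 beats
Sum = 0.5 + 3 + 0.5 + 2
= 6 beats


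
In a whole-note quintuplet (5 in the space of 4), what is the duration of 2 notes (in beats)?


Quintuplet: 5 notes occupy the space of 4 whole notes
Space = 4 × 4 = 16 beats
Each quintuplet note = 16 / 5 = 16/5 beats
2 notes = 2 × 16/5 = 32/5
= 32/5 beats


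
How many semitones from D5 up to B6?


Reasoning:
Absolute semitone position = octave×12 + chromatic position
D5: 5×12 + 2 = 62
B6: 6×12 + 11 = 83
Difference = 83 - 62 = 21
= 21 semitones


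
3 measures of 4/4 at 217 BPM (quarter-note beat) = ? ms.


Quarter-note beat duration = 60000 / 217 ms
Beats per measure (4/4) = 4
One measure = 4 × 60000 / 217 = 240000 / 217 ms
3 measures = 3 × 240000 / 217 = 720000 / 217
= 3318.0 ms


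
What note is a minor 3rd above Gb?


Solution.
A 3rd spans 3 letter names, so from G we land on B
A minor 3rd = 3 semitones above Gb
Spell B at that pitch: Bbb
= Bbb


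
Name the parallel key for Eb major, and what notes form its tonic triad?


Reasoning:
Parallel keys share the same tonic but differ in mode
Eb major → parallel is Eb minor
Tonic triad of Eb minor = Eb Gb Bb
= Eb minor; triad = Eb Gb Bb


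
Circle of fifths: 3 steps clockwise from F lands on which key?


Reasoning:
Each clockwise step on the circle of fifths moves up a perfect 5th
From F: F → C → G → D
= D


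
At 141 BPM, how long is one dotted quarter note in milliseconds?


Let's work it out.
One quarter-note beat = 60000 / BPM = 60000 / 141 ms
Dotted quarter note = 3/2 × quarter note
Duration = 3/2 × 60000 / 141 = 90000 / 141
= 638.3 ms


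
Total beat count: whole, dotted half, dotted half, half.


Reasoning:
Beat values:
  whole = 4 beats
  dotted half = 3 beats
  dotted half = 3 beats
  half = 2 beats
Sum = 4 + 3 + 3 + 2
= 12 beats


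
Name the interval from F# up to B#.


Solution.
Letter names: F → B spans 4 letter names → a 4th
Semitones: F# → B# = 6 half-steps
A 4th of 6 semitones is an augmented 4th
= augmented 4th


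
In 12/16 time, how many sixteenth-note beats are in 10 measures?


Time signature 12/16: the bottom number 16 means the sixteenth note gets one count
The top number 12 means 12 sixteenth-note beats per measure
Total = 12 × 10 measures
= 120 sixteenth-note beats


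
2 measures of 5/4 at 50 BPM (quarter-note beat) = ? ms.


Quarter-note beat duration = 60000 / 50 ms
Beats per measure (5/4) = 5
One measure = 5 × 60000 / 50 = 300000 / 50 ms
2 measures = 2 × 300000 / 50 = 600000 / 50
= 12000.0 ms


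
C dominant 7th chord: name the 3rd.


Let's work it out.
Dominant 7th chord = root + major 3rd + perfect 5th + minor 7th
Seventh chords stack in thirds, so the letter names are C-E-G-B
Root: C
Major 3rd above C: E
Perfect 5th above C: G
Minor 7th above C: Bb
The 3rd = E


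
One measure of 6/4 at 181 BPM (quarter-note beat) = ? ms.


Quarter-note beat duration = 60000 / 181 ms
Beats per measure (6/4) = 6
One measure = 6 × 60000 / 181 = 360000 / 181 ms
= 1989.0 ms


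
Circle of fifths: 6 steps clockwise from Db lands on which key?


Let's work it out.
Each clockwise step on the circle of fifths moves up a perfect 5th
From Db: Db → Ab → Eb → Bb → F → C → G
= G


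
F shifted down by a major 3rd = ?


Solution.
major 3rd: 3 letter names, 4 semitones
Letter: F - 2 → D
Pitch: F - 4 semitones, spelled as a D → Db
= Db


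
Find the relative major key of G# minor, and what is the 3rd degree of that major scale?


The relative major shares the key signature and is a minor 3rd above the minor tonic
A minor 3rd above G# is B
→ relative major of G# minor is B major
B major scale: B C# D# E F# G# A#
= B major; 3rd degree = D#


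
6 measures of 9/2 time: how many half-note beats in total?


Reasoning:
Time signature 9/2: the bottom number 2 means the half note gets one count
The top number 9 means 9 half-note beats per measure
Total = 9 × 6 measures
= 54 half-note beats


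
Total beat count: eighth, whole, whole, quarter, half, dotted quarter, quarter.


Reasoning:
Beat values:
  eighth = 0.5 beats
  whole = 4 beats
  whole = 4 beats
  quarter = 1 beat
  half = 2 beats
  dotted quarter = 1.5 beats
  quarter = 1 beat
Sum = 0.5 + 4 + 4 + 1 + 2 + 1.5 + 1
= 14 beats


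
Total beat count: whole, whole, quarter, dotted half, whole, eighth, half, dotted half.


Solution.
Beat values:
  whole = 4 beats
  whole = 4 beats
  quarter = 1 beat
  dotted half = 3 beats
  whole = 4 beats
  eighth = 0.5 beats
  half = 2 beats
  dotted half = 3 beats
Sum = 4 + 4 + 1 + 3 + 4 + 0.5 + 2 + 3
= 21.5 beats


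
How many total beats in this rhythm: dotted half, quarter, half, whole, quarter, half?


Solution.
Beat values:
  dotted half = 3 beats
  quarter = 1 beat
  half = 2 beats
  whole = 4 beats
  quarter = 1 beat
  half = 2 beats
Sum = 3 + 1 + 2 + 4 + 1 + 2
= 13 beats


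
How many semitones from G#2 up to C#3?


Solution.
Absolute semitone position = octave×12 + chromatic position
G#2: 2×12 + 8 = 32
C#3: 3×12 + 1 = 37
Difference = 37 - 32 = 5
= 5 semitones


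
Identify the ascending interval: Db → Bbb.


Letter names: D → B spans 6 letter names → a 6th
Semitones: Db → Bbb = 8 half-steps
A 6th of 8 semitones is a minor 6th
= minor 6th


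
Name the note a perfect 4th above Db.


A 4th spans 4 letter names, so from D we land on G
A perfect 4th = 5 semitones above Db
Spell G at that pitch: Gb
= Gb


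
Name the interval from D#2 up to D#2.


Working:
Letter names: D → D spans 1 letter name → a unison
Semitones: D#2 → D#2 = 0 half-steps
A unison of 0 semitones is a perfect unison
= perfect unison


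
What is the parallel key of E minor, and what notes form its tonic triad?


Parallel keys share the same tonic but differ in mode
E minor → parallel is E major
Tonic triad of E major = E G# B
= E major; triad = E G# B


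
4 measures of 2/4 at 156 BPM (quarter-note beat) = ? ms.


Step by step:
Quarter-note beat duration = 60000 / 156 ms
Beats per measure (2/4) = 2
One measure = 2 × 60000 / 156 = 120000 / 156 ms
4 measures = 4 × 120000 / 156 = 480000 / 156
= 3076.9 ms


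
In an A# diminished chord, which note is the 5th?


Reasoning:
Diminished triad = root + minor 3rd (3 semitones) + diminished 5th (6 semitones)
A triad on A# stacks thirds, so the chord tones use letter names A-C-E
Root: A#
Minor 3rd above A#: C#
Diminished 5th above A#: E
The 5th = E


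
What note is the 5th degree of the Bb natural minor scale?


Reasoning:
Natural minor scale pattern: W-H-W-W-H-W-W (2-1-2-2-1-2-2 semitones)
Starting from Bb:
  Bb + 2 semitones → C
  C + 1 semitone → Db
  Db + 2 semitones → Eb
  Eb + 2 semitones → F
  F + 1 semitone → Gb
  Gb + 2 semitones → Ab
  Ab + 2 semitones → Bb
Scale: Bb C Db Eb F Gb Ab
Degree 5 = F


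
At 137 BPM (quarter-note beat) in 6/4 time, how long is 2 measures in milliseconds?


Quarter-note beat duration = 60000 / 137 ms
Beats per measure (6/4) = 6
One measure = 6 × 60000 / 137 = 360000 / 137 ms
2 measures = 2 × 360000 / 137 = 720000 / 137
= 5255.5 ms


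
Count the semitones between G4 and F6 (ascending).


Absolute semitone position = octave×12 + chromatic position
G4: 4×12 + 7 = 55
F6: 6×12 + 5 = 77
Difference = 77 - 55 = 22
= 22 semitones


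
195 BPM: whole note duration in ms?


Step by step:
One quarter-note beat = 60000 / BPM = 60000 / 195 ms
Whole note = 4 × quarter note
Duration = 4 × 60000 / 195 = 240000 / 195
= 1230.8 ms


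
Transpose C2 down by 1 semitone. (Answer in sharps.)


Step by step:
C2: chromatic position 0 in octave 2 → absolute = 2×12 + 0 = 24
Transpose down 1: 24 - 1 = 23
23 = 1×12 + 11 → B in octave 1
Result = B1


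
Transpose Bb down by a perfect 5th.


Step by step:
perfect 5th: 5 letter names, 7 semitones
Letter: B - 4 → E
Pitch: Bb - 7 semitones, spelled as an E → Eb
= Eb


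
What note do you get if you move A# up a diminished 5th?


Solution.
diminished 5th: 5 letter names, 6 semitones
Letter: A + 4 → E
Pitch: A# + 6 semitones, spelled as an E → E
= E


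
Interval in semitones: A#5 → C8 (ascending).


Absolute semitone position = octave×12 + chromatic position
A#5: 5×12 + 10 = 70
C8: 8×12 + 0 = 96
Difference = 96 - 70 = 26
= 26 semitones


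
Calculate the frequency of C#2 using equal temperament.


Working:
f = 440 × 2^(n/12) where n = semitones from A4
C#2: -32 semitones from A4
f = 440 × 2^(-32/12)
f = 69.30 Hz


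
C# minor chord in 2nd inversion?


Solution.
Root position: C# E G#
2nd inversion: move root and 3rd up an octave
Bass note: G#
Notes (bottom to top) = G# C# E


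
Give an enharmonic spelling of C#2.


Working:
Enharmonic notes sound the same pitch but are spelled with different letter names
C# and Db name the same pitch class
= Db2


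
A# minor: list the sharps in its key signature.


Sharp minor keys follow the circle of fifths: A(0), E(1), B(2), F#(3), C#(4), G#(5), D#(6), A#(7)
A# minor has 7 sharps
Order of sharps: F# C# G# D# A# E# B# → first 7: F#, C#, G#, D#, A#, E#, B#
= F#, C#, G#, D#, A#, E#, B#


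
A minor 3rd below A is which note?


A 3rd spans 3 letter names, so from A we land on F
A minor 3rd = 3 semitones below A
Spell F at that pitch: F#
= F#


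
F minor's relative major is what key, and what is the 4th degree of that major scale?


Reasoning:
The relative major shares the key signature and is a minor 3rd above the minor tonic
A minor 3rd above F is Ab
→ relative major of F minor is Ab major
Ab major scale: Ab Bb C Db Eb F G
= Ab major; 4th degree = Db


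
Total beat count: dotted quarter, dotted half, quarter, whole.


Step by step:
Beat values:
  dotted quarter = 1.5 beats
  dotted half = 3 beats
  quarter = 1 beat
  whole = 4 beats
Sum = 1.5 + 3 + 1 + 4
= 9.5 beats


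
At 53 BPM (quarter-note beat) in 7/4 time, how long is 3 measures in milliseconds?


Step by step:
Quarter-note beat duration = 60000 / 53 ms
Beats per measure (7/4) = 7
One measure = 7 × 60000 / 53 = 420000 / 53 ms
3 measures = 3 × 420000 / 53 = 1260000 / 53
= 23773.6 ms


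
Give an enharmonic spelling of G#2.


Working:
Enharmonic notes sound the same pitch but are spelled with different letter names
G# and Ab name the same pitch class
= Ab2


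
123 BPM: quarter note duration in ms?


Solution.
One quarter-note beat = 60000 / BPM = 60000 / 123 ms
Duration = 60000 / 123
= 487.8 ms


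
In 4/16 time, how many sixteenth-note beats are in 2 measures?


Reasoning:
Time signature 4/16: the bottom number 16 means the sixteenth note gets one count
The top number 4 means 4 sixteenth-note beats per measure
Total = 4 × 2 measures
= 8 sixteenth-note beats


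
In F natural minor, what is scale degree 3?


Natural minor scale pattern: W-H-W-W-H-W-W (2-1-2-2-1-2-2 semitones)
Starting from F:
  F + 2 semitones → G
  G + 1 semitone → Ab
  Ab + 2 semitones → Bb
  Bb + 2 semitones → C
  C + 1 semitone → Db
  Db + 2 semitones → Eb
  Eb + 2 semitones → F
Scale: F G Ab Bb C Db Eb
Degree 3 = Ab


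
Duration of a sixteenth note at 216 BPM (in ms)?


Reasoning:
One quarter-note beat = 60000 / BPM = 60000 / 216 ms
Sixteenth note = 1/4 × quarter note
Duration = 1/4 × 60000 / 216 = 15000 / 216
= 69.4 ms


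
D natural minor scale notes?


Working:
Natural minor scale pattern: W-H-W-W-H-W-W (2-1-2-2-1-2-2 semitones)
Starting from D:
  D + 2 semitones → E
  E + 1 semitone → F
  F + 2 semitones → G
  G + 2 semitones → A
  A + 1 semitone → Bb
  Bb + 2 semitones → C
  C + 2 semitones → D
Scale = D E F G A Bb C


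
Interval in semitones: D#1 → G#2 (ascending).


Solution.
Absolute semitone position = octave×12 + chromatic position
D#1: 1×12 + 3 = 15
G#2: 2×12 + 8 = 32
Difference = 32 - 15 = 17
= 17 semitones


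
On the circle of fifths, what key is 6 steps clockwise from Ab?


Step by step:
Each clockwise step on the circle of fifths moves up a perfect 5th
From Ab: Ab → Eb → Bb → F → C → G → D
= D


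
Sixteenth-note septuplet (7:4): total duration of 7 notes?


Solution.
Septuplet: 7 notes occupy the space of 4 sixteenth notes
Space = 4 × 1/4 = 1 beat
Each septuplet note = 1 / 7 = 1/7 beats
7 notes = 7 × 1/7 = 1
= 1 beat


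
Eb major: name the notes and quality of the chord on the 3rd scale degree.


Let's work it out.
Eb major scale: Eb F G Ab Bb C D
Diatonic triad on degree 3 stacks scale notes 3, 5, 7: G Bb D
G→Bb = 3 semitones; G→D = 7 semitones → minor triad
= G Bb D (minor)


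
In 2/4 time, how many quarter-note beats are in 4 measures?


Solution.
Time signature 2/4: the bottom number 4 means the quarter note gets one count
The top number 2 means 2 quarter-note beats per measure
Total = 2 × 4 measures
= 8 quarter-note beats


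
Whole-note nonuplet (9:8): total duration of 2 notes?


Let's work it out.
Nonuplet: 9 notes occupy the space of 8 whole notes
Space = 8 × 4 = 32 beats
Each nonuplet note = 32 / 9 = 32/9 beats
2 notes = 2 × 32/9 = 64/9
= 64/9 beats


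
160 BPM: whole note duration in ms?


Working:
One quarter-note beat = 60000 / BPM = 60000 / 160 ms
Whole note = 4 × quarter note
Duration = 4 × 60000 / 160 = 240000 / 160
= 1500.0 ms


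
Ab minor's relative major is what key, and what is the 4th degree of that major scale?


Working:
The relative major shares the key signature and is a minor 3rd above the minor tonic
A minor 3rd above Ab is Cb
→ relative major of Ab minor is Cb major
Cb major scale: Cb Db Eb Fb Gb Ab Bb
= Cb major; 4th degree = Fb


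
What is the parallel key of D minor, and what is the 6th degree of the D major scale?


Working:
Parallel keys share the same tonic but differ in mode
D minor → parallel is D major
D major scale: D E F# G A B C#
= D major; 6th degree = B


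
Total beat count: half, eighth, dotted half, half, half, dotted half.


Beat values:
  half = 2 beats
  eighth = 0.5 beats
  dotted half = 3 beats
  half = 2 beats
  half = 2 beats
  dotted half = 3 beats
Sum = 2 + 0.5 + 3 + 2 + 2 + 3
= 12.5 beats


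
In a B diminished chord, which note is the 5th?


Working:
Diminished triad = root + minor 3rd (3 semitones) + diminished 5th (6 semitones)
A triad on B stacks thirds, so the chord tones use letter names B-D-F
Root: B
Minor 3rd above B: D
Diminished 5th above B: F
The 5th = F


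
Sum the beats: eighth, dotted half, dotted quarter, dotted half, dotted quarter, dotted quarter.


Let's work it out.
Beat values:
  eighth = 0.5 beats
  dotted half = 3 beats
  dotted quarter = 1.5 beats
  dotted half = 3 beats
  dotted quarter = 1.5 beats
  dotted quarter = 1.5 beats
Sum = 0.5 + 3 + 1.5 + 3 + 1.5 + 1.5
= 11 beats


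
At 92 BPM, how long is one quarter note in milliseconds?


Reasoning:
One quarter-note beat = 60000 / BPM = 60000 / 92 ms
Duration = 60000 / 92
= 652.2 ms


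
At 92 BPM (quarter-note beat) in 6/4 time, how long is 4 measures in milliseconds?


Reasoning:
Quarter-note beat duration = 60000 / 92 ms
Beats per measure (6/4) = 6
One measure = 6 × 60000 / 92 = 360000 / 92 ms
4 measures = 4 × 360000 / 92 = 1440000 / 92
= 15652.2 ms


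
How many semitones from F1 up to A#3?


Working:
Absolute semitone position = octave×12 + chromatic position
F1: 1×12 + 5 = 17
A#3: 3×12 + 10 = 46
Difference = 46 - 17 = 29
= 29 semitones


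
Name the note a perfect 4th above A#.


A 4th spans 4 letter names, so from A we land on D
A perfect 4th = 5 semitones above A#
Spell D at that pitch: D#
= D#


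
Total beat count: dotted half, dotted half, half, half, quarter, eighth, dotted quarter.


Beat values:
  dotted half = 3 beats
  dotted half = 3 beats
  half = 2 beats
  half = 2 beats
  quarter = 1 beat
  eighth = 0.5 beats
  dotted quarter = 1.5 beats
Sum = 3 + 3 + 2 + 2 + 1 + 0.5 + 1.5
= 13 beats


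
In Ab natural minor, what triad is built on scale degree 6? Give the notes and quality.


Solution.
Ab natural minor scale: Ab Bb Cb Db Eb Fb Gb
Diatonic triad on degree 6 stacks scale notes 6, 1, 3: Fb Ab Cb
Fb→Ab = 4 semitones; Fb→Cb = 7 semitones → major triad
= Fb Ab Cb (major)


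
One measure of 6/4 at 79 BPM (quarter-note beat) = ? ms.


Let's work it out.
Quarter-note beat duration = 60000 / 79 ms
Beats per measure (6/4) = 6
One measure = 6 × 60000 / 79 = 360000 / 79 ms
= 4557.0 ms


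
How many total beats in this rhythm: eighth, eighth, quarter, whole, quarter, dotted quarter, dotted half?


Reasoning:
Beat values:
  eighth = 0.5 beats
  eighth = 0.5 beats
  quarter = 1 beat
  whole = 4 beats
  quarter = 1 beat
  dotted quarter = 1.5 beats
  dotted half = 3 beats
Sum = 0.5 + 0.5 + 1 + 4 + 1 + 1.5 + 3
= 11.5 beats


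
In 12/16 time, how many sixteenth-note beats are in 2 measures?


Let's work it out.
Time signature 12/16: the bottom number 16 means the sixteenth note gets one count
The top number 12 means 12 sixteenth-note beats per measure
Total = 12 × 2 measures
= 24 sixteenth-note beats


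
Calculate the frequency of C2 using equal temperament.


Working:
f = 440 × 2^(n/12) where n = semitones from A4
C2: -33 semitones from A4
f = 440 × 2^(-33/12)
f = 65.41 Hz


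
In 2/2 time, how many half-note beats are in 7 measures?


Step by step:
Time signature 2/2: the bottom number 2 means the half note gets one count
The top number 2 means 2 half-note beats per measure
Total = 2 × 7 measures
= 14 half-note beats


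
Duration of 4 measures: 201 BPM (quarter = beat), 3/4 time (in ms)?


Quarter-note beat duration = 60000 / 201 ms
Beats per measure (3/4) = 3
One measure = 3 × 60000 / 201 = 180000 / 201 ms
4 measures = 4 × 180000 / 201 = 720000 / 201
= 3582.1 ms


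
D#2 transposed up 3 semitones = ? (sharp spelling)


D#2: chromatic position 3 in octave 2 → absolute = 2×12 + 3 = 27
Transpose up 3: 27 + 3 = 30
30 = 2×12 + 6 → F# in octave 2
Result = F#2


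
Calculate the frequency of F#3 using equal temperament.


Solution.
f = 440 × 2^(n/12) where n = semitones from A4
F#3: -15 semitones from A4
f = 440 × 2^(-15/12)
f = 185.00 Hz


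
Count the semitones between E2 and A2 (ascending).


Step by step:
Absolute semitone position = octave×12 + chromatic position
E2: 2×12 + 4 = 28
A2: 2×12 + 9 = 33
Difference = 33 - 28 = 5
= 5 semitones


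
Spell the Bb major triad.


Major triad = root + major 3rd (4 semitones) + perfect 5th (7 semitones)
A triad on Bb stacks thirds, so the chord tones use letter names B-D-F
Root: Bb
Major 3rd above Bb: D
Perfect 5th above Bb: F
Chord = Bb D F


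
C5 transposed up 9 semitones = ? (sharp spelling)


Reasoning:
C5: chromatic position 0 in octave 5 → absolute = 5×12 + 0 = 60
Transpose up 9: 60 + 9 = 69
69 = 5×12 + 9 → A in octave 5
Result = A5


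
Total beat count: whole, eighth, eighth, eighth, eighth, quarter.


Step by step:
Beat values:
  whole = 4 beats
  eighth = 0.5 beats
  eighth = 0.5 beats
  eighth = 0.5 beats
  eighth = 0.5 beats
  quarter = 1 beat
Sum = 4 + 0.5 + 0.5 + 0.5 + 0.5 + 1
= 7 beats


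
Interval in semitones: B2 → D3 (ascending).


Absolute semitone position = octave×12 + chromatic position
B2: 2×12 + 11 = 35
D3: 3×12 + 2 = 38
Difference = 38 - 35 = 3
= 3 semitones


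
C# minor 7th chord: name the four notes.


Reasoning:
Minor 7th chord = root + minor 3rd + perfect 5th + minor 7th
Seventh chords stack in thirds, so the letter names are C-E-G-B
Root: C#
Minor 3rd above C#: E
Perfect 5th above C#: G#
Minor 7th above C#: B
Chord = C# E G# B


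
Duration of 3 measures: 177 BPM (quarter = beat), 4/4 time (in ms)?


Step by step:
Quarter-note beat duration = 60000 / 177 ms
Beats per measure (4/4) = 4
One measure = 4 × 60000 / 177 = 240000 / 177 ms
3 measures = 3 × 240000 / 177 = 720000 / 177
= 4067.8 ms


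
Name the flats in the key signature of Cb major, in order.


Flat major keys: C(0), F(1), Bb(2), Eb(3), Ab(4), Db(5), Gb(6), Cb(7)
Cb major has 7 flats
Order of flats: Bb Eb Ab Db Gb Cb Fb → first 7: Bb, Eb, Ab, Db, Gb, Cb, Fb
= Bb, Eb, Ab, Db, Gb, Cb, Fb


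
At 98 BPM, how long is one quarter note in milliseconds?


Let's work it out.
One quarter-note beat = 60000 / BPM = 60000 / 98 ms
Duration = 60000 / 98
= 612.2 ms


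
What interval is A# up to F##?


Letter names: A → F spans 6 letter names → a 6th
Semitones: A# → F## = 9 half-steps
A 6th of 9 semitones is a major 6th
= major 6th


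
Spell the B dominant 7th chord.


Dominant 7th chord = root + major 3rd + perfect 5th + minor 7th
Seventh chords stack in thirds, so the letter names are B-D-F-A
Root: B
Major 3rd above B: D#
Perfect 5th above B: F#
Minor 7th above B: A
Chord = B D# F# A


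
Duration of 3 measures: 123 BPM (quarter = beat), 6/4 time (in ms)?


Working:
Quarter-note beat duration = 60000 / 123 ms
Beats per measure (6/4) = 6
One measure = 6 × 60000 / 123 = 360000 / 123 ms
3 measures = 3 × 360000 / 123 = 1080000 / 123
= 8780.5 ms


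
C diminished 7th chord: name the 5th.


Diminished 7th chord = root + minor 3rd + diminished 5th + diminished 7th
Seventh chords stack in thirds, so the letter names are C-E-G-B
Root: C
Minor 3rd above C: Eb
Diminished 5th above C: Gb
Diminished 7th above C: Bbb
The 5th = Gb


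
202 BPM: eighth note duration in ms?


Working:
One quarter-note beat = 60000 / BPM = 60000 / 202 ms
Eighth note = 1/2 × quarter note
Duration = 1/2 × 60000 / 202 = 30000 / 202
= 148.5 ms


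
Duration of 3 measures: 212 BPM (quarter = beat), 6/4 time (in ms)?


Working:
Quarter-note beat duration = 60000 / 212 ms
Beats per measure (6/4) = 6
One measure = 6 × 60000 / 212 = 360000 / 212 ms
3 measures = 3 × 360000 / 212 = 1080000 / 212
= 5094.3 ms


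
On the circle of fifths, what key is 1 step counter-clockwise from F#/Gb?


Reasoning:
Each counter-clockwise step moves down a perfect 5th (= up a perfect 4th)
From F#/Gb: F#/Gb → B
= B


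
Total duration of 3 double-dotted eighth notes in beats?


Reasoning:
Base eighth note = 1/2 beats
Dot 1 adds half the previous value: +1/4
Dot 2 adds half the previous value: +1/8
One double-dotted eighth = 1/2 + 1/4 + 1/8 = 7/8
3 of them = 3 × 7/8 = 21/8
= 21/8 beats
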